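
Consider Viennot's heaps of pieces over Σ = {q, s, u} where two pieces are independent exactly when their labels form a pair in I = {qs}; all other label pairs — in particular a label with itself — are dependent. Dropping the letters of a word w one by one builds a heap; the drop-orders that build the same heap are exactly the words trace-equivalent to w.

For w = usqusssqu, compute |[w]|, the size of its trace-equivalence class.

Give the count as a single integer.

8

#0=u has no predecessor
#1=s depends on [0:u]
#2=q depends on [0:u]
#3=u depends on [1:s, 2:q]
#4=s depends on [3:u]
#5=s depends on [4:s]
#6=s depends on [5:s]
#7=q depends on [3:u]
#8=u depends on [6:s, 7:q]
sources: [0:u]
N(rest) = Σ N(rest − s) over sources s of rest; N(one piece) = 1:
  size 1 → [8]=1
  size 2 → [6,8]=1  [7,8]=1
  size 3 → [5,6,8]=1  [6,7,8]=2
  size 4 → [4,5,6,8]=1  [5,6,7,8]=3
  size 5 → [4,5,6,7,8]=4
  size 6 → [3,4,5,6,7,8]=4
  size 7 → [1,3,4,5,6,7,8]=4  [2,3,4,5,6,7,8]=4
  first=0(u) contributes 8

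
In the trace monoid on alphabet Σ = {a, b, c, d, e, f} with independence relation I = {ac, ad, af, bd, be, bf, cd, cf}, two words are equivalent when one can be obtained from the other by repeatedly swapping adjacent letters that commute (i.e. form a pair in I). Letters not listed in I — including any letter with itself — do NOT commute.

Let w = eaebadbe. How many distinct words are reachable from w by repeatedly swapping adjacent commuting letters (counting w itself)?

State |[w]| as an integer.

12

piece 0:e — minimal
piece 1:a rests on {0:e}
piece 2:e rests on {1:a}
piece 3:b rests on {1:a}
piece 4:a rests on {2:e, 3:b}
piece 5:d rests on {2:e}
piece 6:b rests on {4:a}
piece 7:e rests on {4:a, 5:d}
minimal pieces: {0:e}
ways to finish when only these pieces remain (= sum over removing one remaining piece with nothing left below it):
  1 left: {6}→1  {7}→1
  2 left: {5,7}→1  {6,7}→2
  3 left: {4,6,7}→2  {5,6,7}→3
  4 left: {3,4,6,7}→2  {4,5,6,7}→5
  5 left: {2,4,5,6,7}→5  {3,4,5,6,7}→7
  6 left: {2,3,4,5,6,7}→12
  placing 0:e first → 12 extensions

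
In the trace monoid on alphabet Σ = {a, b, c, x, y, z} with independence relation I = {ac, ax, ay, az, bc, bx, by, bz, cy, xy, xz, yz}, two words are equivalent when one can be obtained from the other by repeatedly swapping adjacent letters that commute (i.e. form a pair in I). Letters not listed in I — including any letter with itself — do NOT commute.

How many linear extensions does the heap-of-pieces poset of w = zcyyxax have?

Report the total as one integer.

0(z) covers ∅
1(c) covers 0:z
2(y) covers ∅
3(y) covers 2:y
4(x) covers 1:c
5(a) covers ∅
6(x) covers 4:x
floor of heap: 0:z, 2:y, 5:a
completions by unplaced set U, small U first (add the entries for U minus each lowest piece of U):
  |U|=1: {3}:1  {5}:1  {6}:1
  |U|=2: {2,3}:1  {3,5}:2  {3,6}:2  {4,6}:1  {5,6}:2
  |U|=3: {1,4,6}:1  {2,3,5}:3  {2,3,6}:3  {3,4,6}:3  {3,5,6}:6  {4,5,6}:3
  |U|=4: {0,1,4,6}:1  {1,3,4,6}:4  {1,4,5,6}:4  {2,3,4,6}:6  {2,3,5,6}:12  {3,4,5,6}:12
  |U|=5: {0,1,3,4,6}:5  {0,1,4,5,6}:5  {1,2,3,4,6}:10  {1,3,4,5,6}:20  {2,3,4,5,6}:30
  start at 0(z): 60
  start at 2(y): 30
  start at 5(a): 15
sum over floor = 105

105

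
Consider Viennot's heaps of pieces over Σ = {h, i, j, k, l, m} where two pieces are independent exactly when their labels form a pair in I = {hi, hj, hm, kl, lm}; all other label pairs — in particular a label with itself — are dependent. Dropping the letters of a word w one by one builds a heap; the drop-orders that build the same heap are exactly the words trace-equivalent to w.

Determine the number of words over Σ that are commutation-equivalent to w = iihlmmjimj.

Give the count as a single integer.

12

drop 0:i onto floor
drop 1:i onto {0:i}
drop 2:h onto floor
drop 3:l onto {1:i, 2:h}
drop 4:m onto {1:i}
drop 5:m onto {4:m}
drop 6:j onto {3:l, 5:m}
drop 7:i onto {6:j}
drop 8:m onto {7:i}
drop 9:j onto {8:m}
ground layer = {0:i, 2:h}
drop-orders for the pieces not yet dropped (sum over which currently-grounded one goes next):
  1 to go: {9} 1
  2 to go: {8,9} 1
  3 to go: {7,8,9} 1
  4 to go: {6,7,8,9} 1
  5 to go: {3,6,7,8,9} 1  {5,6,7,8,9} 1
  6 to go: {2,3,6,7,8,9} 1  {3,5,6,7,8,9} 2  {4,5,6,7,8,9} 1
  7 to go: {2,3,5,6,7,8,9} 3  {3,4,5,6,7,8,9} 3
  8 to go: {1,3,4,5,6,7,8,9} 3  {2,3,4,5,6,7,8,9} 6
  if 0:i drops first: 9 orders
  if 2:h drops first: 3 orders
heap linearizations: 12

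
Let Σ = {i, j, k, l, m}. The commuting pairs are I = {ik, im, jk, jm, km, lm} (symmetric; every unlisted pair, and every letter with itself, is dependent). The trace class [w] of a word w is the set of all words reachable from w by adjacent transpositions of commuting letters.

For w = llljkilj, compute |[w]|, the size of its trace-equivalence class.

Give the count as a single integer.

#0=l has no predecessor
#1=l depends on [0:l]
#2=l depends on [1:l]
#3=j depends on [2:l]
#4=k depends on [2:l]
#5=i depends on [3:j]
#6=l depends on [4:k, 5:i]
#7=j depends on [6:l]
sources: [0:l]
N(rest) = Σ N(rest − s) over sources s of rest; N(one piece) = 1:
  size 1 → [7]=1
  size 2 → [6,7]=1
  size 3 → [4,6,7]=1  [5,6,7]=1
  size 4 → [3,5,6,7]=1  [4,5,6,7]=2
  size 5 → [3,4,5,6,7]=3
  size 6 → [2,3,4,5,6,7]=3
  first=0(l) contributes 3

3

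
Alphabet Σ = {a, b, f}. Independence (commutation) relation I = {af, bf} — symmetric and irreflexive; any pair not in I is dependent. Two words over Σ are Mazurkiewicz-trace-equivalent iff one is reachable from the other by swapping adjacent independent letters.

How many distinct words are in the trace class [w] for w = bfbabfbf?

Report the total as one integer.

56

piece 0:b — minimal
piece 1:f — minimal
piece 2:b rests on {0:b}
piece 3:a rests on {2:b}
piece 4:b rests on {3:a}
piece 5:f rests on {1:f}
piece 6:b rests on {4:b}
piece 7:f rests on {5:f}
minimal pieces: {0:b, 1:f}
ways to finish when only these pieces remain (= sum over removing one remaining piece with nothing left below it):
  1 left: {6}→1  {7}→1
  2 left: {4,6}→1  {5,7}→1  {6,7}→2
  3 left: {1,5,7}→1  {3,4,6}→1  {4,6,7}→3  {5,6,7}→3
  4 left: {1,5,6,7}→4  {2,3,4,6}→1  {3,4,6,7}→4  {4,5,6,7}→6
  5 left: {0,2,3,4,6}→1  {1,4,5,6,7}→10  {2,3,4,6,7}→5  {3,4,5,6,7}→10
  6 left: {0,2,3,4,6,7}→6  {1,3,4,5,6,7}→20  {2,3,4,5,6,7}→15
  placing 0:b first → 35 extensions
  placing 1:f first → 21 extensions
total linear extensions = 56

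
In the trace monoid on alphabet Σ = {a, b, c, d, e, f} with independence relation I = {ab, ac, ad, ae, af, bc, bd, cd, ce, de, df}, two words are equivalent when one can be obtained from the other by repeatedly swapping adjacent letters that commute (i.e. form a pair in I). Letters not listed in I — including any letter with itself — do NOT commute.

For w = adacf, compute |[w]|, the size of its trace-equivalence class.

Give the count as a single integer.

30

0(a) covers ∅
1(d) covers ∅
2(a) covers 0:a
3(c) covers ∅
4(f) covers 3:c
floor of heap: 0:a, 1:d, 3:c
completions by unplaced set U, small U first (add the entries for U minus each lowest piece of U):
  |U|=1: {1}:1  {2}:1  {4}:1
  |U|=2: {0,2}:1  {1,2}:2  {1,4}:2  {2,4}:2  {3,4}:1
  |U|=3: {0,1,2}:3  {0,2,4}:3  {1,2,4}:6  {1,3,4}:3  {2,3,4}:3
  start at 0(a): 12
  start at 1(d): 6
  start at 3(c): 12
sum over floor = 30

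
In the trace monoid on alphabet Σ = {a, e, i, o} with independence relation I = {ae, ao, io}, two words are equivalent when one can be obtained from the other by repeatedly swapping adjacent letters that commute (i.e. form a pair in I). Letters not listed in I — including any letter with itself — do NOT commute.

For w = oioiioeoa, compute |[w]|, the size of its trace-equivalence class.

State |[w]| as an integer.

#0=o has no predecessor
#1=i has no predecessor
#2=o depends on [0:o]
#3=i depends on [1:i]
#4=i depends on [3:i]
#5=o depends on [2:o]
#6=e depends on [4:i, 5:o]
#7=o depends on [6:e]
#8=a depends on [4:i]
sources: [0:o, 1:i]
N(rest) = Σ N(rest − s) over sources s of rest; N(one piece) = 1:
  size 1 → [7]=1  [8]=1
  size 2 → [6,7]=1  [7,8]=2
  size 3 → [5,6,7]=1  [6,7,8]=3
  size 4 → [2,5,6,7]=1  [4,6,7,8]=3  [5,6,7,8]=4
  size 5 → [0,2,5,6,7]=1  [2,5,6,7,8]=5  [3,4,6,7,8]=3  [4,5,6,7,8]=7
  size 6 → [0,2,5,6,7,8]=6  [1,3,4,6,7,8]=3  [2,4,5,6,7,8]=12  [3,4,5,6,7,8]=10
  size 7 → [0,2,4,5,6,7,8]=18  [1,3,4,5,6,7,8]=13  [2,3,4,5,6,7,8]=22
  first=0(o) contributes 35
  first=1(i) contributes 40
|[w]| = 75

75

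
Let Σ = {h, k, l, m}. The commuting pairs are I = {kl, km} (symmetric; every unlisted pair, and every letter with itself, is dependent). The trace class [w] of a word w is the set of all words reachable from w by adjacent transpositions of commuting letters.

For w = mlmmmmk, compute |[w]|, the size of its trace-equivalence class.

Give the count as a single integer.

0(m) covers ∅
1(l) covers 0:m
2(m) covers 1:l
3(m) covers 2:m
4(m) covers 3:m
5(m) covers 4:m
6(k) covers ∅
floor of heap: 0:m, 6:k
completions by unplaced set U, small U first (add the entries for U minus each lowest piece of U):
  |U|=1: {5}:1  {6}:1
  |U|=2: {4,5}:1  {5,6}:2
  |U|=3: {3,4,5}:1  {4,5,6}:3
  |U|=4: {2,3,4,5}:1  {3,4,5,6}:4
  |U|=5: {1,2,3,4,5}:1  {2,3,4,5,6}:5
  start at 0(m): 6
  start at 6(k): 1
sum over floor = 7

7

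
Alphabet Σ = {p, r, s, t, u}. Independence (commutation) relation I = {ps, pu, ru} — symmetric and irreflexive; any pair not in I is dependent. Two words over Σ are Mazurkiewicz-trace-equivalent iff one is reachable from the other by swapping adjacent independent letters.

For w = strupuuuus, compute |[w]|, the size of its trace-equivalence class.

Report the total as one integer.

27

0(s) covers ∅
1(t) covers 0:s
2(r) covers 1:t
3(u) covers 1:t
4(p) covers 2:r
5(u) covers 3:u
6(u) covers 5:u
7(u) covers 6:u
8(u) covers 7:u
9(s) covers 2:r, 8:u
floor of heap: 0:s
completions by unplaced set U, small U first (add the entries for U minus each lowest piece of U):
  |U|=1: {4}:1  {9}:1
  |U|=2: {4,9}:2  {8,9}:1
  |U|=3: {2,4,9}:2  {4,8,9}:3  {7,8,9}:1
  |U|=4: {2,4,8,9}:5  {4,7,8,9}:4  {6,7,8,9}:1
  |U|=5: {2,4,7,8,9}:9  {4,6,7,8,9}:5  {5,6,7,8,9}:1
  |U|=6: {2,4,6,7,8,9}:14  {3,5,6,7,8,9}:1  {4,5,6,7,8,9}:6
  |U|=7: {2,4,5,6,7,8,9}:20  {3,4,5,6,7,8,9}:7
  |U|=8: {2,3,4,5,6,7,8,9}:27
  start at 0(s): 27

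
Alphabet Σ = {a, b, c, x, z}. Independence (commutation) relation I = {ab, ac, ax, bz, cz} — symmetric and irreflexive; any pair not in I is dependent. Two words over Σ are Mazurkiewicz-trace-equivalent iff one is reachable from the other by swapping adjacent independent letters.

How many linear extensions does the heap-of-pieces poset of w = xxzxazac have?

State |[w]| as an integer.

drop 0:x onto floor
drop 1:x onto {0:x}
drop 2:z onto {1:x}
drop 3:x onto {2:z}
drop 4:a onto {2:z}
drop 5:z onto {3:x, 4:a}
drop 6:a onto {5:z}
drop 7:c onto {3:x}
ground layer = {0:x}
drop-orders for the pieces not yet dropped (sum over which currently-grounded one goes next):
  1 to go: {6} 1  {7} 1
  2 to go: {5,6} 1  {6,7} 2
  3 to go: {4,5,6} 1  {5,6,7} 3
  4 to go: {3,5,6,7} 3  {4,5,6,7} 4
  5 to go: {3,4,5,6,7} 7
  6 to go: {2,3,4,5,6,7} 7
  if 0:x drops first: 7 orders

7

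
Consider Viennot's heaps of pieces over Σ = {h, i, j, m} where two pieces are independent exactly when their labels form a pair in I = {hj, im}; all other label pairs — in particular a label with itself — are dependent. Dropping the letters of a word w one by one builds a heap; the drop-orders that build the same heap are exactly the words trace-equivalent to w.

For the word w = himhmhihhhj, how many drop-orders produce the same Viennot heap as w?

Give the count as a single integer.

8

#0=h has no predecessor
#1=i depends on [0:h]
#2=m depends on [0:h]
#3=h depends on [1:i, 2:m]
#4=m depends on [3:h]
#5=h depends on [4:m]
#6=i depends on [5:h]
#7=h depends on [6:i]
#8=h depends on [7:h]
#9=h depends on [8:h]
#10=j depends on [6:i]
sources: [0:h]
N(rest) = Σ N(rest − s) over sources s of rest; N(one piece) = 1:
  size 1 → [9]=1  [10]=1
  size 2 → [8,9]=1  [9,10]=2
  size 3 → [7,8,9]=1  [8,9,10]=3
  size 4 → [7,8,9,10]=4
  size 5 → [6,7,8,9,10]=4
  size 6 → [5,6,7,8,9,10]=4
  size 7 → [4,5,6,7,8,9,10]=4
  size 8 → [3,4,5,6,7,8,9,10]=4
  size 9 → [1,3,4,5,6,7,8,9,10]=4  [2,3,4,5,6,7,8,9,10]=4
  first=0(h) contributes 8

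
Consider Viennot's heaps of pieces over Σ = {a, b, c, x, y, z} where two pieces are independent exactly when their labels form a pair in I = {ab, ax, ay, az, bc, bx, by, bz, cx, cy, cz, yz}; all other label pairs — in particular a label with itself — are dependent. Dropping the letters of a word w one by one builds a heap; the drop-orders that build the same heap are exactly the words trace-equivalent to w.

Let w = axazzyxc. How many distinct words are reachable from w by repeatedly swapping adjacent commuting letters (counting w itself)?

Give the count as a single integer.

168

0(a) covers ∅
1(x) covers ∅
2(a) covers 0:a
3(z) covers 1:x
4(z) covers 3:z
5(y) covers 1:x
6(x) covers 4:z, 5:y
7(c) covers 2:a
floor of heap: 0:a, 1:x
completions by unplaced set U, small U first (add the entries for U minus each lowest piece of U):
  |U|=1: {6}:1  {7}:1
  |U|=2: {2,7}:1  {4,6}:1  {5,6}:1  {6,7}:2
  |U|=3: {0,2,7}:1  {2,6,7}:3  {3,4,6}:1  {4,5,6}:2  {4,6,7}:3  {5,6,7}:3
  |U|=4: {0,2,6,7}:4  {2,4,6,7}:6  {2,5,6,7}:6  {3,4,5,6}:3  {3,4,6,7}:4  {4,5,6,7}:8
  |U|=5: {0,2,4,6,7}:10  {0,2,5,6,7}:10  {1,3,4,5,6}:3  {2,3,4,6,7}:10  {2,4,5,6,7}:20  {3,4,5,6,7}:15
  |U|=6: {0,2,3,4,6,7}:20  {0,2,4,5,6,7}:40  {1,3,4,5,6,7}:18  {2,3,4,5,6,7}:45
  start at 0(a): 63
  start at 1(x): 105
sum over floor = 168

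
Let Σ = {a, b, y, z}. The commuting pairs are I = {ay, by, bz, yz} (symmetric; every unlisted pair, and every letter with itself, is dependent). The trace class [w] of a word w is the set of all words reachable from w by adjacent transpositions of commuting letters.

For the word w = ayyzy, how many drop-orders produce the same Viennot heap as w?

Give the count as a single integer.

piece 0:a — minimal
piece 1:y — minimal
piece 2:y rests on {1:y}
piece 3:z rests on {0:a}
piece 4:y rests on {2:y}
minimal pieces: {0:a, 1:y}
ways to finish when only these pieces remain (= sum over removing one remaining piece with nothing left below it):
  1 left: {3}→1  {4}→1
  2 left: {0,3}→1  {2,4}→1  {3,4}→2
  3 left: {0,3,4}→3  {1,2,4}→1  {2,3,4}→3
  placing 0:a first → 4 extensions
  placing 1:y first → 6 extensions
total linear extensions = 10

10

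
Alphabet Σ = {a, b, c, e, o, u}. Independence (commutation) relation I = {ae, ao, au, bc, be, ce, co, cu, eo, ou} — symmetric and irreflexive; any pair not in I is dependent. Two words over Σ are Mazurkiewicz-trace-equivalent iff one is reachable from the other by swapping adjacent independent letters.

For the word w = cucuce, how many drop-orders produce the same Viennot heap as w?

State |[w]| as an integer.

drop 0:c onto floor
drop 1:u onto floor
drop 2:c onto {0:c}
drop 3:u onto {1:u}
drop 4:c onto {2:c}
drop 5:e onto {3:u}
ground layer = {0:c, 1:u}
drop-orders for the pieces not yet dropped (sum over which currently-grounded one goes next):
  1 to go: {4} 1  {5} 1
  2 to go: {2,4} 1  {3,5} 1  {4,5} 2
  3 to go: {0,2,4} 1  {1,3,5} 1  {2,4,5} 3  {3,4,5} 3
  4 to go: {0,2,4,5} 4  {1,3,4,5} 4  {2,3,4,5} 6
  if 0:c drops first: 10 orders
  if 1:u drops first: 10 orders
heap linearizations: 20

20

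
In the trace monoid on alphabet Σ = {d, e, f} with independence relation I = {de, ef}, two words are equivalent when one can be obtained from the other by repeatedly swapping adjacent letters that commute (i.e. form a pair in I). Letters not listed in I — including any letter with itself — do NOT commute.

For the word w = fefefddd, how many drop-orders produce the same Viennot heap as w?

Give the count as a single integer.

28

#0=f has no predecessor
#1=e has no predecessor
#2=f depends on [0:f]
#3=e depends on [1:e]
#4=f depends on [2:f]
#5=d depends on [4:f]
#6=d depends on [5:d]
#7=d depends on [6:d]
sources: [0:f, 1:e]
N(rest) = Σ N(rest − s) over sources s of rest; N(one piece) = 1:
  size 1 → [3]=1  [7]=1
  size 2 → [1,3]=1  [3,7]=2  [6,7]=1
  size 3 → [1,3,7]=3  [3,6,7]=3  [5,6,7]=1
  size 4 → [1,3,6,7]=6  [3,5,6,7]=4  [4,5,6,7]=1
  size 5 → [1,3,5,6,7]=10  [2,4,5,6,7]=1  [3,4,5,6,7]=5
  size 6 → [0,2,4,5,6,7]=1  [1,3,4,5,6,7]=15  [2,3,4,5,6,7]=6
  first=0(f) contributes 21
  first=1(e) contributes 7
|[w]| = 28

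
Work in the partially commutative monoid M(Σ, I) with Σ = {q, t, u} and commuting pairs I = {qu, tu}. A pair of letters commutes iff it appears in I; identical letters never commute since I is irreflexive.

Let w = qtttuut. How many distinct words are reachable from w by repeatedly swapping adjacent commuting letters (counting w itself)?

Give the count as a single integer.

21

#0=q has no predecessor
#1=t depends on [0:q]
#2=t depends on [1:t]
#3=t depends on [2:t]
#4=u has no predecessor
#5=u depends on [4:u]
#6=t depends on [3:t]
sources: [0:q, 4:u]
N(rest) = Σ N(rest − s) over sources s of rest; N(one piece) = 1:
  size 1 → [5]=1  [6]=1
  size 2 → [3,6]=1  [4,5]=1  [5,6]=2
  size 3 → [2,3,6]=1  [3,5,6]=3  [4,5,6]=3
  size 4 → [1,2,3,6]=1  [2,3,5,6]=4  [3,4,5,6]=6
  size 5 → [0,1,2,3,6]=1  [1,2,3,5,6]=5  [2,3,4,5,6]=10
  first=0(q) contributes 15
  first=4(u) contributes 6
|[w]| = 21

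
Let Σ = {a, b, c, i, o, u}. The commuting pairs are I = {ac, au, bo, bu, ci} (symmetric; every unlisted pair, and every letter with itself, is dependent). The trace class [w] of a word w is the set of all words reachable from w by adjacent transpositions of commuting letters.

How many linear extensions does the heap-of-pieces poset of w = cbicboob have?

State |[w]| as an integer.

12

drop 0:c onto floor
drop 1:b onto {0:c}
drop 2:i onto {1:b}
drop 3:c onto {1:b}
drop 4:b onto {2:i, 3:c}
drop 5:o onto {2:i, 3:c}
drop 6:o onto {5:o}
drop 7:b onto {4:b}
ground layer = {0:c}
drop-orders for the pieces not yet dropped (sum over which currently-grounded one goes next):
  1 to go: {6} 1  {7} 1
  2 to go: {4,7} 1  {5,6} 1  {6,7} 2
  3 to go: {4,6,7} 3  {5,6,7} 3
  4 to go: {4,5,6,7} 6
  5 to go: {2,4,5,6,7} 6  {3,4,5,6,7} 6
  6 to go: {2,3,4,5,6,7} 12
  if 0:c drops first: 12 orders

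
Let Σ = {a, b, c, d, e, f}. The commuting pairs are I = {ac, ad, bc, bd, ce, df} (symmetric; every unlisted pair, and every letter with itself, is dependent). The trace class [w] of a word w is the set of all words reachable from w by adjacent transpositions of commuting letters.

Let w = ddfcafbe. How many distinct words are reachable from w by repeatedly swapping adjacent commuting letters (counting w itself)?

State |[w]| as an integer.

0(d) covers ∅
1(d) covers 0:d
2(f) covers ∅
3(c) covers 1:d, 2:f
4(a) covers 2:f
5(f) covers 3:c, 4:a
6(b) covers 5:f
7(e) covers 6:b
floor of heap: 0:d, 2:f
completions by unplaced set U, small U first (add the entries for U minus each lowest piece of U):
  |U|=1: {7}:1
  |U|=2: {6,7}:1
  |U|=3: {5,6,7}:1
  |U|=4: {3,5,6,7}:1  {4,5,6,7}:1
  |U|=5: {1,3,5,6,7}:1  {3,4,5,6,7}:2
  |U|=6: {0,1,3,5,6,7}:1  {1,3,4,5,6,7}:3  {2,3,4,5,6,7}:2
  start at 0(d): 5
  start at 2(f): 4
sum over floor = 9

9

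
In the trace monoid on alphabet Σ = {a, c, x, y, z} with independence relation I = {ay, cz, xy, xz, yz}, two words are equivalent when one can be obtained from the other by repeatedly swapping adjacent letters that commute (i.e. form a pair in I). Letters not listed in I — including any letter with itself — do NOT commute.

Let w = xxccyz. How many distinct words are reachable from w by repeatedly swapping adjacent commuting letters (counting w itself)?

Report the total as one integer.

6

0(x) covers ∅
1(x) covers 0:x
2(c) covers 1:x
3(c) covers 2:c
4(y) covers 3:c
5(z) covers ∅
floor of heap: 0:x, 5:z
completions by unplaced set U, small U first (add the entries for U minus each lowest piece of U):
  |U|=1: {4}:1  {5}:1
  |U|=2: {3,4}:1  {4,5}:2
  |U|=3: {2,3,4}:1  {3,4,5}:3
  |U|=4: {1,2,3,4}:1  {2,3,4,5}:4
  start at 0(x): 5
  start at 5(z): 1
sum over floor = 6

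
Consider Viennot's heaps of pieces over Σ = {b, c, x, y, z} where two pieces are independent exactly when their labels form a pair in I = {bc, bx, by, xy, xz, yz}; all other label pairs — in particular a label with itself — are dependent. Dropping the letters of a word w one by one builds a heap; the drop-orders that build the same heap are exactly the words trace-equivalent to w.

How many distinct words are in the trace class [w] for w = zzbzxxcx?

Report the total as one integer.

15

piece 0:z — minimal
piece 1:z rests on {0:z}
piece 2:b rests on {1:z}
piece 3:z rests on {2:b}
piece 4:x — minimal
piece 5:x rests on {4:x}
piece 6:c rests on {3:z, 5:x}
piece 7:x rests on {6:c}
minimal pieces: {0:z, 4:x}
ways to finish when only these pieces remain (= sum over removing one remaining piece with nothing left below it):
  1 left: {7}→1
  2 left: {6,7}→1
  3 left: {3,6,7}→1  {5,6,7}→1
  4 left: {2,3,6,7}→1  {3,5,6,7}→2  {4,5,6,7}→1
  5 left: {1,2,3,6,7}→1  {2,3,5,6,7}→3  {3,4,5,6,7}→3
  6 left: {0,1,2,3,6,7}→1  {1,2,3,5,6,7}→4  {2,3,4,5,6,7}→6
  placing 0:z first → 10 extensions
  placing 4:x first → 5 extensions
total linear extensions = 15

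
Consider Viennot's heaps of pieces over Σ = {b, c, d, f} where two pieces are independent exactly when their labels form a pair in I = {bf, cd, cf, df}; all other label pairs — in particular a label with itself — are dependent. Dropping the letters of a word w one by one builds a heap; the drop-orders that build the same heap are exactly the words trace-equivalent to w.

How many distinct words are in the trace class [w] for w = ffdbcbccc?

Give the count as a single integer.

36

piece 0:f — minimal
piece 1:f rests on {0:f}
piece 2:d — minimal
piece 3:b rests on {2:d}
piece 4:c rests on {3:b}
piece 5:b rests on {4:c}
piece 6:c rests on {5:b}
piece 7:c rests on {6:c}
piece 8:c rests on {7:c}
minimal pieces: {0:f, 2:d}
ways to finish when only these pieces remain (= sum over removing one remaining piece with nothing left below it):
  1 left: {1}→1  {8}→1
  2 left: {0,1}→1  {1,8}→2  {7,8}→1
  3 left: {0,1,8}→3  {1,7,8}→3  {6,7,8}→1
  4 left: {0,1,7,8}→6  {1,6,7,8}→4  {5,6,7,8}→1
  5 left: {0,1,6,7,8}→10  {1,5,6,7,8}→5  {4,5,6,7,8}→1
  6 left: {0,1,5,6,7,8}→15  {1,4,5,6,7,8}→6  {3,4,5,6,7,8}→1
  7 left: {0,1,4,5,6,7,8}→21  {1,3,4,5,6,7,8}→7  {2,3,4,5,6,7,8}→1
  placing 0:f first → 8 extensions
  placing 2:d first → 28 extensions
total linear extensions = 36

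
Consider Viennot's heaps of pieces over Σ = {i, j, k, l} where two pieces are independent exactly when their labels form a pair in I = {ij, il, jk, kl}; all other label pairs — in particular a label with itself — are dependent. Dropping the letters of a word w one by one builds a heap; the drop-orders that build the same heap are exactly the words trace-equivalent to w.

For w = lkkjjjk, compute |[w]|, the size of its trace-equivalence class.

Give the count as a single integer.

35

0(l) covers ∅
1(k) covers ∅
2(k) covers 1:k
3(j) covers 0:l
4(j) covers 3:j
5(j) covers 4:j
6(k) covers 2:k
floor of heap: 0:l, 1:k
completions by unplaced set U, small U first (add the entries for U minus each lowest piece of U):
  |U|=1: {5}:1  {6}:1
  |U|=2: {2,6}:1  {4,5}:1  {5,6}:2
  |U|=3: {1,2,6}:1  {2,5,6}:3  {3,4,5}:1  {4,5,6}:3
  |U|=4: {0,3,4,5}:1  {1,2,5,6}:4  {2,4,5,6}:6  {3,4,5,6}:4
  |U|=5: {0,3,4,5,6}:5  {1,2,4,5,6}:10  {2,3,4,5,6}:10
  start at 0(l): 20
  start at 1(k): 15
sum over floor = 35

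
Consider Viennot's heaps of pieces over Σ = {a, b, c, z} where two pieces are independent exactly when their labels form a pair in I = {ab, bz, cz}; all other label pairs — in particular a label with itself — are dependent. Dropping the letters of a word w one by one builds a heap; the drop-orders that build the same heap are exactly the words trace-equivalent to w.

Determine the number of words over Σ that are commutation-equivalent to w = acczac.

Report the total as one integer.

piece 0:a — minimal
piece 1:c rests on {0:a}
piece 2:c rests on {1:c}
piece 3:z rests on {0:a}
piece 4:a rests on {2:c, 3:z}
piece 5:c rests on {4:a}
minimal pieces: {0:a}
ways to finish when only these pieces remain (= sum over removing one remaining piece with nothing left below it):
  1 left: {5}→1
  2 left: {4,5}→1
  3 left: {2,4,5}→1  {3,4,5}→1
  4 left: {1,2,4,5}→1  {2,3,4,5}→2
  placing 0:a first → 3 extensions

3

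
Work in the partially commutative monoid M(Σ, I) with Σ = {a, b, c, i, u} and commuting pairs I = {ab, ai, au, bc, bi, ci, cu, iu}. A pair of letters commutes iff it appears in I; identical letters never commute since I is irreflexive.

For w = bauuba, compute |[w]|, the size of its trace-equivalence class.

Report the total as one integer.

0(b) covers ∅
1(a) covers ∅
2(u) covers 0:b
3(u) covers 2:u
4(b) covers 3:u
5(a) covers 1:a
floor of heap: 0:b, 1:a
completions by unplaced set U, small U first (add the entries for U minus each lowest piece of U):
  |U|=1: {4}:1  {5}:1
  |U|=2: {1,5}:1  {3,4}:1  {4,5}:2
  |U|=3: {1,4,5}:3  {2,3,4}:1  {3,4,5}:3
  |U|=4: {0,2,3,4}:1  {1,3,4,5}:6  {2,3,4,5}:4
  start at 0(b): 10
  start at 1(a): 5
sum over floor = 15

15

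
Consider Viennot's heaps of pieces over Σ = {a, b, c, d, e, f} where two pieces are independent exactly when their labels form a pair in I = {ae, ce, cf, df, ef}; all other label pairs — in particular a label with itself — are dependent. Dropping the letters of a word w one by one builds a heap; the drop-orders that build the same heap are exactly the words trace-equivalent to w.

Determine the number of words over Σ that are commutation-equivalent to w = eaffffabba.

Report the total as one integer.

drop 0:e onto floor
drop 1:a onto floor
drop 2:f onto {1:a}
drop 3:f onto {2:f}
drop 4:f onto {3:f}
drop 5:f onto {4:f}
drop 6:a onto {5:f}
drop 7:b onto {0:e, 6:a}
drop 8:b onto {7:b}
drop 9:a onto {8:b}
ground layer = {0:e, 1:a}
drop-orders for the pieces not yet dropped (sum over which currently-grounded one goes next):
  1 to go: {9} 1
  2 to go: {8,9} 1
  3 to go: {7,8,9} 1
  4 to go: {0,7,8,9} 1  {6,7,8,9} 1
  5 to go: {0,6,7,8,9} 2  {5,6,7,8,9} 1
  6 to go: {0,5,6,7,8,9} 3  {4,5,6,7,8,9} 1
  7 to go: {0,4,5,6,7,8,9} 4  {3,4,5,6,7,8,9} 1
  8 to go: {0,3,4,5,6,7,8,9} 5  {2,3,4,5,6,7,8,9} 1
  if 0:e drops first: 1 orders
  if 1:a drops first: 6 orders
heap linearizations: 7

7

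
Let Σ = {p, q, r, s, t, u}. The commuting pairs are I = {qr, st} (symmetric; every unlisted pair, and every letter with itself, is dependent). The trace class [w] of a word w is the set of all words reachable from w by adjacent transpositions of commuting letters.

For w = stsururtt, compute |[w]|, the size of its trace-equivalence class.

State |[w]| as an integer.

drop 0:s onto floor
drop 1:t onto floor
drop 2:s onto {0:s}
drop 3:u onto {1:t, 2:s}
drop 4:r onto {3:u}
drop 5:u onto {4:r}
drop 6:r onto {5:u}
drop 7:t onto {6:r}
drop 8:t onto {7:t}
ground layer = {0:s, 1:t}
drop-orders for the pieces not yet dropped (sum over which currently-grounded one goes next):
  1 to go: {8} 1
  2 to go: {7,8} 1
  3 to go: {6,7,8} 1
  4 to go: {5,6,7,8} 1
  5 to go: {4,5,6,7,8} 1
  6 to go: {3,4,5,6,7,8} 1
  7 to go: {1,3,4,5,6,7,8} 1  {2,3,4,5,6,7,8} 1
  if 0:s drops first: 2 orders
  if 1:t drops first: 1 orders
heap linearizations: 3

3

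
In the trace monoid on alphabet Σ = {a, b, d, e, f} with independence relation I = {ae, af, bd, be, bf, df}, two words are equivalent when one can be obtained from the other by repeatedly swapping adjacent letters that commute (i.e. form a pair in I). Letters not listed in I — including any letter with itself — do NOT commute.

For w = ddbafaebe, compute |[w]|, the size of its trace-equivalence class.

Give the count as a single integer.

drop 0:d onto floor
drop 1:d onto {0:d}
drop 2:b onto floor
drop 3:a onto {1:d, 2:b}
drop 4:f onto floor
drop 5:a onto {3:a}
drop 6:e onto {1:d, 4:f}
drop 7:b onto {5:a}
drop 8:e onto {6:e}
ground layer = {0:d, 2:b, 4:f}
drop-orders for the pieces not yet dropped (sum over which currently-grounded one goes next):
  1 to go: {7} 1  {8} 1
  2 to go: {5,7} 1  {6,8} 1  {7,8} 2
  3 to go: {3,5,7} 1  {4,6,8} 1  {5,7,8} 3  {6,7,8} 3
  4 to go: {2,3,5,7} 1  {3,5,7,8} 4  {4,6,7,8} 4  {5,6,7,8} 6
  5 to go: {2,3,5,7,8} 5  {3,5,6,7,8} 10  {4,5,6,7,8} 10
  6 to go: {1,3,5,6,7,8} 10  {2,3,5,6,7,8} 15  {3,4,5,6,7,8} 20
  7 to go: {0,1,3,5,6,7,8} 10  {1,2,3,5,6,7,8} 25  {1,3,4,5,6,7,8} 30  {2,3,4,5,6,7,8} 35
  if 0:d drops first: 90 orders
  if 2:b drops first: 40 orders
  if 4:f drops first: 35 orders
heap linearizations: 165

165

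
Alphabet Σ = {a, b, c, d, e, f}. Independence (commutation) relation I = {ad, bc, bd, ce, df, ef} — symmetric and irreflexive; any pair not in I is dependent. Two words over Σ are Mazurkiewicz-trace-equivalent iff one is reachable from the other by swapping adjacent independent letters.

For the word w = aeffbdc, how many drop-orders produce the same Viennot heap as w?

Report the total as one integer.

15

0(a) covers ∅
1(e) covers 0:a
2(f) covers 0:a
3(f) covers 2:f
4(b) covers 1:e, 3:f
5(d) covers 1:e
6(c) covers 3:f, 5:d
floor of heap: 0:a
completions by unplaced set U, small U first (add the entries for U minus each lowest piece of U):
  |U|=1: {4}:1  {6}:1
  |U|=2: {4,6}:2  {5,6}:1
  |U|=3: {3,4,6}:2  {4,5,6}:3
  |U|=4: {1,4,5,6}:3  {2,3,4,6}:2  {3,4,5,6}:5
  |U|=5: {1,3,4,5,6}:8  {2,3,4,5,6}:7
  start at 0(a): 15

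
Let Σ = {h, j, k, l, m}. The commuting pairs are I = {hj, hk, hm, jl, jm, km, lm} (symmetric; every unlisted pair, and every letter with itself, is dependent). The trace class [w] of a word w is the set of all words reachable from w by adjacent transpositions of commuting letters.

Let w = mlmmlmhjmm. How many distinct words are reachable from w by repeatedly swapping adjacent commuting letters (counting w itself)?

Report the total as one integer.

piece 0:m — minimal
piece 1:l — minimal
piece 2:m rests on {0:m}
piece 3:m rests on {2:m}
piece 4:l rests on {1:l}
piece 5:m rests on {3:m}
piece 6:h rests on {4:l}
piece 7:j — minimal
piece 8:m rests on {5:m}
piece 9:m rests on {8:m}
minimal pieces: {0:m, 1:l, 7:j}
ways to finish when only these pieces remain (= sum over removing one remaining piece with nothing left below it):
  1 left: {6}→1  {7}→1  {9}→1
  2 left: {4,6}→1  {6,7}→2  {6,9}→2  {7,9}→2  {8,9}→1
  3 left: {1,4,6}→1  {4,6,7}→3  {4,6,9}→3  {5,8,9}→1  {6,7,9}→6  {6,8,9}→3  {7,8,9}→3
  4 left: {1,4,6,7}→4  {1,4,6,9}→4  {3,5,8,9}→1  {4,6,7,9}→12  {4,6,8,9}→6  {5,6,8,9}→4  {5,7,8,9}→4  {6,7,8,9}→12
  5 left: {1,4,6,7,9}→20  {1,4,6,8,9}→10  {2,3,5,8,9}→1  {3,5,6,8,9}→5  {3,5,7,8,9}→5  {4,5,6,8,9}→10  {4,6,7,8,9}→30  {5,6,7,8,9}→20
  6 left: {0,2,3,5,8,9}→1  {1,4,5,6,8,9}→20  {1,4,6,7,8,9}→60  {2,3,5,6,8,9}→6  {2,3,5,7,8,9}→6  {3,4,5,6,8,9}→15  {3,5,6,7,8,9}→30  {4,5,6,7,8,9}→60
  7 left: {0,2,3,5,6,8,9}→7  {0,2,3,5,7,8,9}→7  {1,3,4,5,6,8,9}→35  {1,4,5,6,7,8,9}→140  {2,3,4,5,6,8,9}→21  {2,3,5,6,7,8,9}→42  {3,4,5,6,7,8,9}→105
  8 left: {0,2,3,4,5,6,8,9}→28  {0,2,3,5,6,7,8,9}→56  {1,2,3,4,5,6,8,9}→56  {1,3,4,5,6,7,8,9}→280  {2,3,4,5,6,7,8,9}→168
  placing 0:m first → 504 extensions
  placing 1:l first → 252 extensions
  placing 7:j first → 84 extensions
total linear extensions = 840

840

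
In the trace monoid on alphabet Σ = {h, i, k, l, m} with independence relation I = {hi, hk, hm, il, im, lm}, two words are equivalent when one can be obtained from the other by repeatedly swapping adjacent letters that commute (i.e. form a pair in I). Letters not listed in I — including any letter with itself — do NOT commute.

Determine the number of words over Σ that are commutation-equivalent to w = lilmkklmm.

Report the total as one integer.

drop 0:l onto floor
drop 1:i onto floor
drop 2:l onto {0:l}
drop 3:m onto floor
drop 4:k onto {1:i, 2:l, 3:m}
drop 5:k onto {4:k}
drop 6:l onto {5:k}
drop 7:m onto {5:k}
drop 8:m onto {7:m}
ground layer = {0:l, 1:i, 3:m}
drop-orders for the pieces not yet dropped (sum over which currently-grounded one goes next):
  1 to go: {6} 1  {8} 1
  2 to go: {6,8} 2  {7,8} 1
  3 to go: {6,7,8} 3
  4 to go: {5,6,7,8} 3
  5 to go: {4,5,6,7,8} 3
  6 to go: {1,4,5,6,7,8} 3  {2,4,5,6,7,8} 3  {3,4,5,6,7,8} 3
  7 to go: {0,2,4,5,6,7,8} 3  {1,2,4,5,6,7,8} 6  {1,3,4,5,6,7,8} 6  {2,3,4,5,6,7,8} 6
  if 0:l drops first: 18 orders
  if 1:i drops first: 9 orders
  if 3:m drops first: 9 orders
heap linearizations: 36

36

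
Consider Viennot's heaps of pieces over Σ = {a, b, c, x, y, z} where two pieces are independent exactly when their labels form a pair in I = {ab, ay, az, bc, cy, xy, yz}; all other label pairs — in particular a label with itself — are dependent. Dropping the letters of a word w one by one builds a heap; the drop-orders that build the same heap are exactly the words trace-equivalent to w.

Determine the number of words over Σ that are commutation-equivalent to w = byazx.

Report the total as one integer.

0(b) covers ∅
1(y) covers 0:b
2(a) covers ∅
3(z) covers 0:b
4(x) covers 2:a, 3:z
floor of heap: 0:b, 2:a
completions by unplaced set U, small U first (add the entries for U minus each lowest piece of U):
  |U|=1: {1}:1  {4}:1
  |U|=2: {1,4}:2  {2,4}:1  {3,4}:1
  |U|=3: {1,2,4}:3  {1,3,4}:3  {2,3,4}:2
  start at 0(b): 8
  start at 2(a): 3
sum over floor = 11

11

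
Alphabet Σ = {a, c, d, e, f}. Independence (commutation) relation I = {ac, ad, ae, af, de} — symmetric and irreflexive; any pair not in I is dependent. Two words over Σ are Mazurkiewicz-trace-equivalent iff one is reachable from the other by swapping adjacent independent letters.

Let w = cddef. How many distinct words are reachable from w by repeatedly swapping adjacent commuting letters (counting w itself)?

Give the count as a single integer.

3

piece 0:c — minimal
piece 1:d rests on {0:c}
piece 2:d rests on {1:d}
piece 3:e rests on {0:c}
piece 4:f rests on {2:d, 3:e}
minimal pieces: {0:c}
ways to finish when only these pieces remain (= sum over removing one remaining piece with nothing left below it):
  1 left: {4}→1
  2 left: {2,4}→1  {3,4}→1
  3 left: {1,2,4}→1  {2,3,4}→2
  placing 0:c first → 3 extensions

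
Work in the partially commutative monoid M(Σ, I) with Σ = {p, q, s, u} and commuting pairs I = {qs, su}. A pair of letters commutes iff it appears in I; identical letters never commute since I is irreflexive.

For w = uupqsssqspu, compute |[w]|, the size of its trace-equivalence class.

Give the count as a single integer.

15

0(u) covers ∅
1(u) covers 0:u
2(p) covers 1:u
3(q) covers 2:p
4(s) covers 2:p
5(s) covers 4:s
6(s) covers 5:s
7(q) covers 3:q
8(s) covers 6:s
9(p) covers 7:q, 8:s
10(u) covers 9:p
floor of heap: 0:u
completions by unplaced set U, small U first (add the entries for U minus each lowest piece of U):
  |U|=1: {10}:1
  |U|=2: {9,10}:1
  |U|=3: {7,9,10}:1  {8,9,10}:1
  |U|=4: {3,7,9,10}:1  {6,8,9,10}:1  {7,8,9,10}:2
  |U|=5: {3,7,8,9,10}:3  {5,6,8,9,10}:1  {6,7,8,9,10}:3
  |U|=6: {3,6,7,8,9,10}:6  {4,5,6,8,9,10}:1  {5,6,7,8,9,10}:4
  |U|=7: {3,5,6,7,8,9,10}:10  {4,5,6,7,8,9,10}:5
  |U|=8: {3,4,5,6,7,8,9,10}:15
  |U|=9: {2,3,4,5,6,7,8,9,10}:15
  start at 0(u): 15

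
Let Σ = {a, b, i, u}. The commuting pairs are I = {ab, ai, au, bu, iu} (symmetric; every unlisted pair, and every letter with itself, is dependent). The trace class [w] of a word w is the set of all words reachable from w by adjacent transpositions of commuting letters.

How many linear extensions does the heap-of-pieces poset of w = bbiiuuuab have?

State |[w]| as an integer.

504

piece 0:b — minimal
piece 1:b rests on {0:b}
piece 2:i rests on {1:b}
piece 3:i rests on {2:i}
piece 4:u — minimal
piece 5:u rests on {4:u}
piece 6:u rests on {5:u}
piece 7:a — minimal
piece 8:b rests on {3:i}
minimal pieces: {0:b, 4:u, 7:a}
ways to finish when only these pieces remain (= sum over removing one remaining piece with nothing left below it):
  1 left: {6}→1  {7}→1  {8}→1
  2 left: {3,8}→1  {5,6}→1  {6,7}→2  {6,8}→2  {7,8}→2
  3 left: {2,3,8}→1  {3,6,8}→3  {3,7,8}→3  {4,5,6}→1  {5,6,7}→3  {5,6,8}→3  {6,7,8}→6
  4 left: {1,2,3,8}→1  {2,3,6,8}→4  {2,3,7,8}→4  {3,5,6,8}→6  {3,6,7,8}→12  {4,5,6,7}→4  {4,5,6,8}→4  {5,6,7,8}→12
  5 left: {0,1,2,3,8}→1  {1,2,3,6,8}→5  {1,2,3,7,8}→5  {2,3,5,6,8}→10  {2,3,6,7,8}→20  {3,4,5,6,8}→10  {3,5,6,7,8}→30  {4,5,6,7,8}→20
  6 left: {0,1,2,3,6,8}→6  {0,1,2,3,7,8}→6  {1,2,3,5,6,8}→15  {1,2,3,6,7,8}→30  {2,3,4,5,6,8}→20  {2,3,5,6,7,8}→60  {3,4,5,6,7,8}→60
  7 left: {0,1,2,3,5,6,8}→21  {0,1,2,3,6,7,8}→42  {1,2,3,4,5,6,8}→35  {1,2,3,5,6,7,8}→105  {2,3,4,5,6,7,8}→140
  placing 0:b first → 280 extensions
  placing 4:u first → 168 extensions
  placing 7:a first → 56 extensions
total linear extensions = 504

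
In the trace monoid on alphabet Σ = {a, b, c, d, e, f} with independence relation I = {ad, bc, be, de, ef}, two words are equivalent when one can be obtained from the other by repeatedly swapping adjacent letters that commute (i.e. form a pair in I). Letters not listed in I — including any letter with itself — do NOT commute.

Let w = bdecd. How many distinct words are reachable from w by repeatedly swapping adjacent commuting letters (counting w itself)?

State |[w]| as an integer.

#0=b has no predecessor
#1=d depends on [0:b]
#2=e has no predecessor
#3=c depends on [1:d, 2:e]
#4=d depends on [3:c]
sources: [0:b, 2:e]
N(rest) = Σ N(rest − s) over sources s of rest; N(one piece) = 1:
  size 1 → [4]=1
  size 2 → [3,4]=1
  size 3 → [1,3,4]=1  [2,3,4]=1
  first=0(b) contributes 2
  first=2(e) contributes 1
|[w]| = 3

3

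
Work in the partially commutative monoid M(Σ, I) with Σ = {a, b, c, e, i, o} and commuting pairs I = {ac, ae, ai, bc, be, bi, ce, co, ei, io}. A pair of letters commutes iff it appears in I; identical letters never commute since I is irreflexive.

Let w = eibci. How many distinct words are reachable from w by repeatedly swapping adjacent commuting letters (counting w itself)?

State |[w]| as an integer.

piece 0:e — minimal
piece 1:i — minimal
piece 2:b — minimal
piece 3:c rests on {1:i}
piece 4:i rests on {3:c}
minimal pieces: {0:e, 1:i, 2:b}
ways to finish when only these pieces remain (= sum over removing one remaining piece with nothing left below it):
  1 left: {0}→1  {2}→1  {4}→1
  2 left: {0,2}→2  {0,4}→2  {2,4}→2  {3,4}→1
  3 left: {0,2,4}→6  {0,3,4}→3  {1,3,4}→1  {2,3,4}→3
  placing 0:e first → 4 extensions
  placing 1:i first → 12 extensions
  placing 2:b first → 4 extensions
total linear extensions = 20

20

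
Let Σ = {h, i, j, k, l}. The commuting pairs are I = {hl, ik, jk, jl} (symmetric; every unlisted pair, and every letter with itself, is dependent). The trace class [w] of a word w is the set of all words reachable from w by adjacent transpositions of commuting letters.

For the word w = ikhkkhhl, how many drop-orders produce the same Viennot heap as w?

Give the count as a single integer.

6

0(i) covers ∅
1(k) covers ∅
2(h) covers 0:i, 1:k
3(k) covers 2:h
4(k) covers 3:k
5(h) covers 4:k
6(h) covers 5:h
7(l) covers 4:k
floor of heap: 0:i, 1:k
completions by unplaced set U, small U first (add the entries for U minus each lowest piece of U):
  |U|=1: {6}:1  {7}:1
  |U|=2: {5,6}:1  {6,7}:2
  |U|=3: {5,6,7}:3
  |U|=4: {4,5,6,7}:3
  |U|=5: {3,4,5,6,7}:3
  |U|=6: {2,3,4,5,6,7}:3
  start at 0(i): 3
  start at 1(k): 3
sum over floor = 6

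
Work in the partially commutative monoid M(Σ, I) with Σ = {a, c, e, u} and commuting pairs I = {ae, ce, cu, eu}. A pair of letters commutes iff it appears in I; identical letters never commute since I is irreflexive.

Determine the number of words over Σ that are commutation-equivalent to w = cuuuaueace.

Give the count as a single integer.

piece 0:c — minimal
piece 1:u — minimal
piece 2:u rests on {1:u}
piece 3:u rests on {2:u}
piece 4:a rests on {0:c, 3:u}
piece 5:u rests on {4:a}
piece 6:e — minimal
piece 7:a rests on {5:u}
piece 8:c rests on {7:a}
piece 9:e rests on {6:e}
minimal pieces: {0:c, 1:u, 6:e}
ways to finish when only these pieces remain (= sum over removing one remaining piece with nothing left below it):
  1 left: {8}→1  {9}→1
  2 left: {6,9}→1  {7,8}→1  {8,9}→2
  3 left: {5,7,8}→1  {6,8,9}→3  {7,8,9}→3
  4 left: {4,5,7,8}→1  {5,7,8,9}→4  {6,7,8,9}→6
  5 left: {0,4,5,7,8}→1  {3,4,5,7,8}→1  {4,5,7,8,9}→5  {5,6,7,8,9}→10
  6 left: {0,3,4,5,7,8}→2  {0,4,5,7,8,9}→6  {2,3,4,5,7,8}→1  {3,4,5,7,8,9}→6  {4,5,6,7,8,9}→15
  7 left: {0,2,3,4,5,7,8}→3  {0,3,4,5,7,8,9}→14  {0,4,5,6,7,8,9}→21  {1,2,3,4,5,7,8}→1  {2,3,4,5,7,8,9}→7  {3,4,5,6,7,8,9}→21
  8 left: {0,1,2,3,4,5,7,8}→4  {0,2,3,4,5,7,8,9}→24  {0,3,4,5,6,7,8,9}→56  {1,2,3,4,5,7,8,9}→8  {2,3,4,5,6,7,8,9}→28
  placing 0:c first → 36 extensions
  placing 1:u first → 108 extensions
  placing 6:e first → 36 extensions
total linear extensions = 180

180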